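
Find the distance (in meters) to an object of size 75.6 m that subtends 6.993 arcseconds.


D = size / theta_rad, theta_rad = 6.993 * pi/(180*3600) = 3.390e-05, D = 2.230e+06

2.230e+06 m


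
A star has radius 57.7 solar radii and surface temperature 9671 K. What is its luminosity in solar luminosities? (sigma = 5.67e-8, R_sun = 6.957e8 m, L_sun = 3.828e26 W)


R = 57.7 * 6.957e8 m = 4.014189e+10 m. L = 4*pi*R^2*sigma*T^4 = 4*pi*(4.014189e+10)^2 * 5.67e-8 * 9671^4 = 1.004324574e+31 W. L/L_sun = 1.004324574e+31 / 3.828e26 = 26236.2741

26236.2741 L_sun


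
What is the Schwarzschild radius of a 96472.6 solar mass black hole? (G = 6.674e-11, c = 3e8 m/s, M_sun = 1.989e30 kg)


M = 96472.6 * 1.989e30 kg = 1.918840014e+35 kg. rs = 2GM/c^2 = 2 * 6.674e-11 * 1.918840014e+35 / (3e8)^2 = 2.846e+08

2.846e+08 m


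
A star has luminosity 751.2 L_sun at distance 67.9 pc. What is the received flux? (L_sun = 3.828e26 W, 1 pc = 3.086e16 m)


F = L / (4*pi*d^2) = 2.876e+29 / (4*pi*(2.095e+18)^2) = 5.212e-09

5.212e-09 W/m^2


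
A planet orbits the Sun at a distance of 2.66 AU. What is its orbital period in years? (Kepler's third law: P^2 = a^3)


P = a^(3/2) = 2.66^1.5 = 4.3383

4.3383 years


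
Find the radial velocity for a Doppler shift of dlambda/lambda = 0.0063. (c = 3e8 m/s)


v = (dlambda/lambda) * c = 0.0063 * 3e8 = 1.890e+06

1.890e+06 m/s


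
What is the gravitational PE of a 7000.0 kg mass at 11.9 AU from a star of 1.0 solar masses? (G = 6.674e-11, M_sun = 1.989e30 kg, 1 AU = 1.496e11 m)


M = 1.0 * 1.989e30 kg = 1.989e+30 kg; r = 11.9 AU * 1.496e11 m/AU = 1.78024e+12 m. U = -GM*m/r = -(6.674e-11 * 1.989e+30 * 7000.0) / 1.78024e+12 = -5.220e+11

-5.220e+11 J


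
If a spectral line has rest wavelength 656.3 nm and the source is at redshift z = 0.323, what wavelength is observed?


lam_obs = lam_emit * (1 + z) = 656.3 * (1 + 0.323) = 868.2849

868.2849 nm


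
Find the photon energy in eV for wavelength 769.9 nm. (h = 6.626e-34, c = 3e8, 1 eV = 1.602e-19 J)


E = hc/lambda = 6.626e-34 * 3e8 / 7.699e-07 = 2.582e-19 J = 1.6117 eV

1.6117 eV


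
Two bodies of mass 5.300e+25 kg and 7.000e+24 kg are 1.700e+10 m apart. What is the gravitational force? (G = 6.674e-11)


F = G*m1*m2/r^2 = 6.674e-11 * 5.300e+25 * 7.000e+24 / (1.700e+10)^2 = 6.674e-11 * 3.710e+50 / 2.890e+20 = 8.568e+19

8.568e+19 N


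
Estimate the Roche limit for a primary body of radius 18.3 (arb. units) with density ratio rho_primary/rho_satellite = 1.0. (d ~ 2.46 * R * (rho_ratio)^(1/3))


d_Roche = 2.46 * 18.3 * 1.0^(1/3) = 45.018

45.018


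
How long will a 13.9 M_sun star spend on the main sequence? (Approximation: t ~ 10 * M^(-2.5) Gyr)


t = 10 * M^(-2.5) = 10 * 13.9^(-2.5) = 0.0139

0.0139 Gyr


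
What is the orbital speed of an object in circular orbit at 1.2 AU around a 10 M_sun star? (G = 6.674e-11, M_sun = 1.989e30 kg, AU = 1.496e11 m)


v = sqrt(GM/r) = sqrt(6.674e-11 * 1.989e+31 / 1.795e+11) = 85991.2126

85991.2126 m/s


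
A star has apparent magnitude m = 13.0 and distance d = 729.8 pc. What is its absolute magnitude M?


M = m - 5*log10(d) + 5 = 13.0 - 5*log10(729.8) + 5 = 3.684

3.684


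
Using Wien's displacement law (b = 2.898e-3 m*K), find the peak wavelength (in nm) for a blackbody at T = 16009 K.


lam_max = b / T = 2.898e-3 / 16009 = 1.810e-07 m = 181.0232 nm

181.0232 nm


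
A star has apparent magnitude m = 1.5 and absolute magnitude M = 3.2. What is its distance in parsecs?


d = 10^((m - M + 5)/5) = 10^((1.5 - 3.2 + 5)/5) = 4.5709

4.5709 pc


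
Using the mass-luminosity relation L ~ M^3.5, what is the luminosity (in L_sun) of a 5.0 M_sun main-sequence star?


L/L_sun = (M/M_sun)^3.5 = 5.0^3.5 = 279.5085

279.5085 L_sun


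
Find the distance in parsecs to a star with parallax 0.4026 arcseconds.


d = 1/p = 1/0.4026 = 2.4839

2.4839 pc


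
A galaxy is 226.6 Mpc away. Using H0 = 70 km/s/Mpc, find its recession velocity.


v = H0 * d = 70 * 226.6 = 15862.0

15862.0 km/s


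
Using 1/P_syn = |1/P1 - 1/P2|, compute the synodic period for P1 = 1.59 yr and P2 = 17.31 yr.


1/P_syn = |1/P1 - 1/P2| = |1/1.59 - 1/17.31| => P_syn = 1.7508

1.7508 years


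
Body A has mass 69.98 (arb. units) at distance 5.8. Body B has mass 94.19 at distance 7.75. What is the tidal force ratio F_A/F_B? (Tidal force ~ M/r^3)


Ratio = (M1/r1^3) / (M2/r2^3) = (69.98/5.8^3) / (94.19/7.75^3) = 1.7725

1.7725


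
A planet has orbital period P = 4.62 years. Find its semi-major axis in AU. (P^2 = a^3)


a = P^(2/3) = 4.62^(2/3) = 2.7739

2.7739 AU


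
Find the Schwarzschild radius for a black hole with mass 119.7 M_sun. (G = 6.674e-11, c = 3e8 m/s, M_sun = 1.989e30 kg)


M = 119.7 * 1.989e30 kg = 2.380833e+32 kg. rs = 2GM/c^2 = 2 * 6.674e-11 * 2.380833e+32 / (3e8)^2 = 353103.9876

353103.9876 m


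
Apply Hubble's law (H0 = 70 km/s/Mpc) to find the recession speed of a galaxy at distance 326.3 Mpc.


v = H0 * d = 70 * 326.3 = 22841.0

22841.0 km/s


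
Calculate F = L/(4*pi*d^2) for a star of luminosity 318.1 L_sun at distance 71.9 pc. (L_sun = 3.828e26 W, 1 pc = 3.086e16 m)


F = L / (4*pi*d^2) = 1.218e+29 / (4*pi*(2.219e+18)^2) = 1.968e-09

1.968e-09 W/m^2


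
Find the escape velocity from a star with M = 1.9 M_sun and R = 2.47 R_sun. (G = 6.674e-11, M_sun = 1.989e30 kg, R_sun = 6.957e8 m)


M = 1.9 * 1.989e30 kg = 3.7791e+30 kg; R = 2.47 * 6.957e8 m = 1.718379e+09 m. v_esc = sqrt(2GM/R) = sqrt(2 * 6.674e-11 * 3.7791e+30 / 1.718379e+09) = 541804.7557

541804.7557 m/s


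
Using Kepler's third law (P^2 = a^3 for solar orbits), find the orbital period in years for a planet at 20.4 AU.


P = a^(3/2) = 20.4^1.5 = 92.1394

92.1394 years


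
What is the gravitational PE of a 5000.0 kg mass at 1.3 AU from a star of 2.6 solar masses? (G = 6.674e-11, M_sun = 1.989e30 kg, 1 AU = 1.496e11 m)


M = 2.6 * 1.989e30 kg = 5.1714e+30 kg; r = 1.3 AU * 1.496e11 m/AU = 1.9448e+11 m. U = -GM*m/r = -(6.674e-11 * 5.1714e+30 * 5000.0) / 1.9448e+11 = -8.873e+12

-8.873e+12 J


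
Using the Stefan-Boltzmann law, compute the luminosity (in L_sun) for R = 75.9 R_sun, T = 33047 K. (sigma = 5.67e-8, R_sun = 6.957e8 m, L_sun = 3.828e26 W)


R = 75.9 * 6.957e8 m = 5.280363e+10 m. L = 4*pi*R^2*sigma*T^4 = 4*pi*(5.280363e+10)^2 * 5.67e-8 * 33047^4 = 2.369455972e+33 W. L/L_sun = 2.369455972e+33 / 3.828e26 = 6.190e+06

6.190e+06 L_sun


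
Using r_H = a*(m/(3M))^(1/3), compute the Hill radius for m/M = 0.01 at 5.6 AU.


r_H = a * (m/3M)^(1/3) = 5.6 * (0.01/3)^(1/3) = 0.8365

0.8365 AU


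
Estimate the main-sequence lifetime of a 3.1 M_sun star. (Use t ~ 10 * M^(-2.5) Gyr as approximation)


t = 10 * M^(-2.5) = 10 * 3.1^(-2.5) = 0.591

0.591 Gyr


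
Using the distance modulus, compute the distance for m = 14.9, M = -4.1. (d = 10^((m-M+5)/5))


d = 10^((m - M + 5)/5) = 10^((14.9 - -4.1 + 5)/5) = 63095.7344

63095.7344 pc


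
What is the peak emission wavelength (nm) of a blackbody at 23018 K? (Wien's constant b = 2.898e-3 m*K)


lam_max = b / T = 2.898e-3 / 23018 = 1.259e-07 m = 125.9015 nm

125.9015 nm


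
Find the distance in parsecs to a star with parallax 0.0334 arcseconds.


d = 1/p = 1/0.0334 = 29.9401

29.9401 pc


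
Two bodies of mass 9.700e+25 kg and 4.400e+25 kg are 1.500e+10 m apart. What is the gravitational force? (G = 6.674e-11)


F = G*m1*m2/r^2 = 6.674e-11 * 9.700e+25 * 4.400e+25 / (1.500e+10)^2 = 6.674e-11 * 4.268e+51 / 2.250e+20 = 1.266e+21

1.266e+21 N


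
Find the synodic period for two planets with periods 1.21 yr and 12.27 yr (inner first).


1/P_syn = |1/P1 - 1/P2| = |1/1.21 - 1/12.27| => P_syn = 1.3424

1.3424 years


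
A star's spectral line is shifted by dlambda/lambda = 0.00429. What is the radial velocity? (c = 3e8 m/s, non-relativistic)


v = (dlambda/lambda) * c = 0.00429 * 3e8 = 1.287e+06

1.287e+06 m/s


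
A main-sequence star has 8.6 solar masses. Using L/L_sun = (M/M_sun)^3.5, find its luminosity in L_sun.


L/L_sun = (M/M_sun)^3.5 = 8.6^3.5 = 1865.2823

1865.2823 L_sun


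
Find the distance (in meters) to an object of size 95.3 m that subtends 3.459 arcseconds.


D = size / theta_rad, theta_rad = 3.459 * pi/(180*3600) = 1.677e-05, D = 5.683e+06

5.683e+06 m


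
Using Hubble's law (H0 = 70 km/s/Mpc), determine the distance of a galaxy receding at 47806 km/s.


d = v / H0 = 47806 / 70 = 682.9429

682.9429 Mpc


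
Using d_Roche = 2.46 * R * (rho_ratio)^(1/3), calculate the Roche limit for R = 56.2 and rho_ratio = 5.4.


d_Roche = 2.46 * 56.2 * 5.4^(1/3) = 242.5508

242.5508


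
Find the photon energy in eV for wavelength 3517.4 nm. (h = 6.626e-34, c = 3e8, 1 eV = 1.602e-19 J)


E = hc/lambda = 6.626e-34 * 3e8 / 3.517e-06 = 5.651e-20 J = 0.3528 eV

0.3528 eV


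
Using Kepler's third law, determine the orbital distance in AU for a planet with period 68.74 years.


a = P^(2/3) = 68.74^(2/3) = 16.7806

16.7806 AU


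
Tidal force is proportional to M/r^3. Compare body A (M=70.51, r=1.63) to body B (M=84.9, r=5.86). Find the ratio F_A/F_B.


Ratio = (M1/r1^3) / (M2/r2^3) = (70.51/1.63^3) / (84.9/5.86^3) = 38.5898

38.5898


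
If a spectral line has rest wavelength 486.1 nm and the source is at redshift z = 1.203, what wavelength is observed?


lam_obs = lam_emit * (1 + z) = 486.1 * (1 + 1.203) = 1070.8783

1070.8783 nm


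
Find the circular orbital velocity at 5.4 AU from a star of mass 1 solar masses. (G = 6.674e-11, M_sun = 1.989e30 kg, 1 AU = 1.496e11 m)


v = sqrt(GM/r) = sqrt(6.674e-11 * 1.989e+30 / 8.078e+11) = 12818.8131

12818.8131 m/s


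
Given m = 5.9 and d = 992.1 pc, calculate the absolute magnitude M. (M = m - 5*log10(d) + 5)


M = m - 5*log10(d) + 5 = 5.9 - 5*log10(992.1) + 5 = -4.0828

-4.0828


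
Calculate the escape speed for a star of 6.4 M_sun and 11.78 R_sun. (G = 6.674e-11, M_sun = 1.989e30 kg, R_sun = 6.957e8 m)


M = 6.4 * 1.989e30 kg = 1.27296e+31 kg; R = 11.78 * 6.957e8 m = 8.195346e+09 m. v_esc = sqrt(2GM/R) = sqrt(2 * 6.674e-11 * 1.27296e+31 / 8.195346e+09) = 455335.8349

455335.8349 m/s


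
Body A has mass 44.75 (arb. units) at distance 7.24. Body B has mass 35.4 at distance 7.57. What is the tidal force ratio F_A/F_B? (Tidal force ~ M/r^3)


Ratio = (M1/r1^3) / (M2/r2^3) = (44.75/7.24^3) / (35.4/7.57^3) = 1.445

1.445


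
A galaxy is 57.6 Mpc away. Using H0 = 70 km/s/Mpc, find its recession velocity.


v = H0 * d = 70 * 57.6 = 4032.0

4032.0 km/s


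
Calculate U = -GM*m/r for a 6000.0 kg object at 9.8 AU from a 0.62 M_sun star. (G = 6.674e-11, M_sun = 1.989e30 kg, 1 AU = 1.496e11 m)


M = 0.62 * 1.989e30 kg = 1.23318e+30 kg; r = 9.8 AU * 1.496e11 m/AU = 1.46608e+12 m. U = -GM*m/r = -(6.674e-11 * 1.23318e+30 * 6000.0) / 1.46608e+12 = -3.368e+11

-3.368e+11 J


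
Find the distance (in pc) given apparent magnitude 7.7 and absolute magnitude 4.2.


d = 10^((m - M + 5)/5) = 10^((7.7 - 4.2 + 5)/5) = 50.1187

50.1187 pc


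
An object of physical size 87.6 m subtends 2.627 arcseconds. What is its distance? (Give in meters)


D = size / theta_rad, theta_rad = 2.627 * pi/(180*3600) = 1.274e-05, D = 6.878e+06

6.878e+06 m


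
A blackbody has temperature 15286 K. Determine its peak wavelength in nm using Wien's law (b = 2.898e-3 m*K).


lam_max = b / T = 2.898e-3 / 15286 = 1.896e-07 m = 189.5852 nm

189.5852 nm


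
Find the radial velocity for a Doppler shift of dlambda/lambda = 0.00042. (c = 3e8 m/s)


v = (dlambda/lambda) * c = 0.00042 * 3e8 = 126000.0

126000.0 m/s


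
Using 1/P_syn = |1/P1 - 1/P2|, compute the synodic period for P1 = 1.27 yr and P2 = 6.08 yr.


1/P_syn = |1/P1 - 1/P2| = |1/1.27 - 1/6.08| => P_syn = 1.6053

1.6053 years


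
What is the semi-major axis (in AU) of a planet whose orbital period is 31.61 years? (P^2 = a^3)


a = P^(2/3) = 31.61^(2/3) = 9.9973

9.9973 AU


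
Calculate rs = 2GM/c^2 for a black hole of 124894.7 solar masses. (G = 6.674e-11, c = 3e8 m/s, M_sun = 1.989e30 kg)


M = 124894.7 * 1.989e30 kg = 2.484155583e+35 kg. rs = 2GM/c^2 = 2 * 6.674e-11 * 2.484155583e+35 / (3e8)^2 = 3.684e+08

3.684e+08 m


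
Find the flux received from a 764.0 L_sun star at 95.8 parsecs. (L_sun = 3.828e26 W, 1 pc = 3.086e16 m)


F = L / (4*pi*d^2) = 2.925e+29 / (4*pi*(2.956e+18)^2) = 2.663e-09

2.663e-09 W/m^2


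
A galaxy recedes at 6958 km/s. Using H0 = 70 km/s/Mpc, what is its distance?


d = v / H0 = 6958 / 70 = 99.4

99.4 Mpc


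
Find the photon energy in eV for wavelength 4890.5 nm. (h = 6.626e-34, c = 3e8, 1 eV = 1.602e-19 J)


E = hc/lambda = 6.626e-34 * 3e8 / 4.891e-06 = 4.065e-20 J = 0.2537 eV

0.2537 eV


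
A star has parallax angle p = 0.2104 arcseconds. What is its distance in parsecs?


d = 1/p = 1/0.2104 = 4.7529

4.7529 pc


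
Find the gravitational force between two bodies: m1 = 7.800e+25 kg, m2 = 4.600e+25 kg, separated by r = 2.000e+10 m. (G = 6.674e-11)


F = G*m1*m2/r^2 = 6.674e-11 * 7.800e+25 * 4.600e+25 / (2.000e+10)^2 = 6.674e-11 * 3.588e+51 / 4.000e+20 = 5.987e+20

5.987e+20 N


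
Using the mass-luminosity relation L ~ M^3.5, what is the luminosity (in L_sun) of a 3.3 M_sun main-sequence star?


L/L_sun = (M/M_sun)^3.5 = 3.3^3.5 = 65.2828

65.2828 L_sun


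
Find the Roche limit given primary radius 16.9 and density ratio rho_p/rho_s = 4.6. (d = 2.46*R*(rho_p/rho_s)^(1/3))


d_Roche = 2.46 * 16.9 * 4.6^(1/3) = 69.1419

69.1419


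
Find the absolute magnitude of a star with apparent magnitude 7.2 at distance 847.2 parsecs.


M = m - 5*log10(d) + 5 = 7.2 - 5*log10(847.2) + 5 = -2.4399

-2.4399


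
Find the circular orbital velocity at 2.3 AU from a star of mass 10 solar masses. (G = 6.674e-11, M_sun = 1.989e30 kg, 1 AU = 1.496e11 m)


v = sqrt(GM/r) = sqrt(6.674e-11 * 1.989e+31 / 3.441e+11) = 62112.7529

62112.7529 m/s


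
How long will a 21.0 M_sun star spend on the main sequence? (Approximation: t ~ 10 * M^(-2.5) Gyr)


t = 10 * M^(-2.5) = 10 * 21.0^(-2.5) = 0.0049

0.0049 Gyr


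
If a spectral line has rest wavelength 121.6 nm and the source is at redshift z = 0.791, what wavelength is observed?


lam_obs = lam_emit * (1 + z) = 121.6 * (1 + 0.791) = 217.7856

217.7856 nm


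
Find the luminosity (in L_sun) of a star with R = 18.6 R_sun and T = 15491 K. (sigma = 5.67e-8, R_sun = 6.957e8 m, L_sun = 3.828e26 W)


R = 18.6 * 6.957e8 m = 1.294002e+10 m. L = 4*pi*R^2*sigma*T^4 = 4*pi*(1.294002e+10)^2 * 5.67e-8 * 15491^4 = 6.870378028e+30 W. L/L_sun = 6.870378028e+30 / 3.828e26 = 17947.696

17947.696 L_sun


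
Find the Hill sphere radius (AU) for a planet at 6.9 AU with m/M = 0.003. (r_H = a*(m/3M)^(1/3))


r_H = a * (m/3M)^(1/3) = 6.9 * (0.003/3)^(1/3) = 0.69

0.69 AU


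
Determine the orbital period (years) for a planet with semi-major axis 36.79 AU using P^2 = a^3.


P = a^(3/2) = 36.79^1.5 = 223.1489

223.1489 years


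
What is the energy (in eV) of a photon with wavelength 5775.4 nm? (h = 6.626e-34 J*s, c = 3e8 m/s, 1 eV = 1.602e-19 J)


E = hc/lambda = 6.626e-34 * 3e8 / 5.775e-06 = 3.442e-20 J = 0.2148 eV

0.2148 eV


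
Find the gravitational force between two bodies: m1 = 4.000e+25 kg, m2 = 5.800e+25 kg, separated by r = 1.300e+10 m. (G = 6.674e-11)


F = G*m1*m2/r^2 = 6.674e-11 * 4.000e+25 * 5.800e+25 / (1.300e+10)^2 = 6.674e-11 * 2.320e+51 / 1.690e+20 = 9.162e+20

9.162e+20 N


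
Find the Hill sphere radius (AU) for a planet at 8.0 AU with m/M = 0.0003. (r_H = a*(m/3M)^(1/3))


r_H = a * (m/3M)^(1/3) = 8.0 * (0.0003/3)^(1/3) = 0.3713

0.3713 AU


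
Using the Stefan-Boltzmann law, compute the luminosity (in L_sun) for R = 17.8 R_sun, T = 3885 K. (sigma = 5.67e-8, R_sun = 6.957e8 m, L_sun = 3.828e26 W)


R = 17.8 * 6.957e8 m = 1.238346e+10 m. L = 4*pi*R^2*sigma*T^4 = 4*pi*(1.238346e+10)^2 * 5.67e-8 * 3885^4 = 2.489092446e+28 W. L/L_sun = 2.489092446e+28 / 3.828e26 = 65.0233

65.0233 L_sun


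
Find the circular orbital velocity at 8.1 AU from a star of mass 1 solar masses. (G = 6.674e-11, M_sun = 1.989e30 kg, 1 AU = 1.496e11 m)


v = sqrt(GM/r) = sqrt(6.674e-11 * 1.989e+30 / 1.212e+12) = 10466.5171

10466.5171 m/s


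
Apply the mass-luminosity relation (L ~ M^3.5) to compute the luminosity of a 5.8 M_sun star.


L/L_sun = (M/M_sun)^3.5 = 5.8^3.5 = 469.8919

469.8919 L_sun


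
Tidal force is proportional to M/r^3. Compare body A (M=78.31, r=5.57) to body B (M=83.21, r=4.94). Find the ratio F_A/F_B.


Ratio = (M1/r1^3) / (M2/r2^3) = (78.31/5.57^3) / (83.21/4.94^3) = 0.6565

0.6565


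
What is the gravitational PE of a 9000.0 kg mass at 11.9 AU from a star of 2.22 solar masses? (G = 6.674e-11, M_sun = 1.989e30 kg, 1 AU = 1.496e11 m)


M = 2.22 * 1.989e30 kg = 4.41558e+30 kg; r = 11.9 AU * 1.496e11 m/AU = 1.78024e+12 m. U = -GM*m/r = -(6.674e-11 * 4.41558e+30 * 9000.0) / 1.78024e+12 = -1.490e+12

-1.490e+12 J


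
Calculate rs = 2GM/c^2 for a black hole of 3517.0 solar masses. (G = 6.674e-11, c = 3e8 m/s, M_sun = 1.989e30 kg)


M = 3517.0 * 1.989e30 kg = 6.995313e+33 kg. rs = 2GM/c^2 = 2 * 6.674e-11 * 6.995313e+33 / (3e8)^2 = 1.037e+07

1.037e+07 m


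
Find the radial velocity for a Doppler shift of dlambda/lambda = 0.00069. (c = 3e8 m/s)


v = (dlambda/lambda) * c = 0.00069 * 3e8 = 207000.0

207000.0 m/s


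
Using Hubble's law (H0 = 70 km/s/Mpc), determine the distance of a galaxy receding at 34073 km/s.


d = v / H0 = 34073 / 70 = 486.7571

486.7571 Mpc


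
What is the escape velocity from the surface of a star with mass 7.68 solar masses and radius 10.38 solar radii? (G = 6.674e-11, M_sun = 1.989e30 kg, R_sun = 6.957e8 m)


M = 7.68 * 1.989e30 kg = 1.527552e+31 kg; R = 10.38 * 6.957e8 m = 7.221366e+09 m. v_esc = sqrt(2GM/R) = sqrt(2 * 6.674e-11 * 1.527552e+31 / 7.221366e+09) = 531369.2545

531369.2545 m/s


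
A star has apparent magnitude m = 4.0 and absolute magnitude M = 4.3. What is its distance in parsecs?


d = 10^((m - M + 5)/5) = 10^((4.0 - 4.3 + 5)/5) = 8.7096

8.7096 pc


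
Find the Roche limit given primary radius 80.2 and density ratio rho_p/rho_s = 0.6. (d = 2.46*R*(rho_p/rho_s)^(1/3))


d_Roche = 2.46 * 80.2 * 0.6^(1/3) = 166.4025

166.4025


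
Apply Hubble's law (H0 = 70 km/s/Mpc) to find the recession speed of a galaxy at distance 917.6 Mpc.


v = H0 * d = 70 * 917.6 = 64232.0

64232.0 km/s


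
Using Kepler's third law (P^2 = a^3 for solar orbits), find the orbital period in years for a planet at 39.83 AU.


P = a^(3/2) = 39.83^1.5 = 251.3712

251.3712 years


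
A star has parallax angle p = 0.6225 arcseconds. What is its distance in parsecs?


d = 1/p = 1/0.6225 = 1.6064

1.6064 pc


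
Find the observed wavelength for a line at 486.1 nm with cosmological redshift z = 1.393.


lam_obs = lam_emit * (1 + z) = 486.1 * (1 + 1.393) = 1163.2373

1163.2373 nm


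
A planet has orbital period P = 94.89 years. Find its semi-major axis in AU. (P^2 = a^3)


a = P^(2/3) = 94.89^(2/3) = 20.804

20.804 AU


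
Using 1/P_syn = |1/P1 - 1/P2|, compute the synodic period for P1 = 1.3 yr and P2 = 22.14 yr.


1/P_syn = |1/P1 - 1/P2| = |1/1.3 - 1/22.14| => P_syn = 1.3811

1.3811 years


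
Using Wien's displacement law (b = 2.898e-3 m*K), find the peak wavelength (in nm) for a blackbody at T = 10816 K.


lam_max = b / T = 2.898e-3 / 10816 = 2.679e-07 m = 267.9364 nm

267.9364 nm


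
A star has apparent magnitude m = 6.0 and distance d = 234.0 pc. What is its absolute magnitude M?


M = m - 5*log10(d) + 5 = 6.0 - 5*log10(234.0) + 5 = -0.8461

-0.8461


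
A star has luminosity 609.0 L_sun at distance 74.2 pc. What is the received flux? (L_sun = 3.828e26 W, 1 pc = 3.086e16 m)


F = L / (4*pi*d^2) = 2.331e+29 / (4*pi*(2.290e+18)^2) = 3.538e-09

3.538e-09 W/m^2


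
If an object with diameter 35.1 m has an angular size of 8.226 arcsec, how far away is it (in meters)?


D = size / theta_rad, theta_rad = 8.226 * pi/(180*3600) = 3.988e-05, D = 880123.3527

880123.3527 m


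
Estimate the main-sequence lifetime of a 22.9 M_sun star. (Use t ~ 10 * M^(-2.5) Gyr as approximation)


t = 10 * M^(-2.5) = 10 * 22.9^(-2.5) = 0.004

0.004 Gyr


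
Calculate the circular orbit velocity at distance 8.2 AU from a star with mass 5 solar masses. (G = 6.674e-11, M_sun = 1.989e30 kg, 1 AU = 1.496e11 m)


v = sqrt(GM/r) = sqrt(6.674e-11 * 9.945e+30 / 1.227e+12) = 23260.6996

23260.6996 m/s


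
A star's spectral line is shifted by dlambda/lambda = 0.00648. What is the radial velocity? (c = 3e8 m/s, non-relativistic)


v = (dlambda/lambda) * c = 0.00648 * 3e8 = 1.944e+06

1.944e+06 m/s


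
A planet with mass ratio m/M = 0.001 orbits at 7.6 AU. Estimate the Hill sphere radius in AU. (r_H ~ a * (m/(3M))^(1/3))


r_H = a * (m/3M)^(1/3) = 7.6 * (0.001/3)^(1/3) = 0.527

0.527 AU


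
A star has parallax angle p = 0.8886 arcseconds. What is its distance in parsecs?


d = 1/p = 1/0.8886 = 1.1254

1.1254 pc


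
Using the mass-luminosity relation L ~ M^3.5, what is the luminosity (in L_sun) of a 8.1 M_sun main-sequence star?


L/L_sun = (M/M_sun)^3.5 = 8.1^3.5 = 1512.5076

1512.5076 L_sun


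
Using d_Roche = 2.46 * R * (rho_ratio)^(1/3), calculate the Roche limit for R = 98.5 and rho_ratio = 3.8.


d_Roche = 2.46 * 98.5 * 3.8^(1/3) = 378.1225

378.1225


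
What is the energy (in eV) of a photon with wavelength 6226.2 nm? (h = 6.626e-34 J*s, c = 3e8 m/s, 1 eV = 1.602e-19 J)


E = hc/lambda = 6.626e-34 * 3e8 / 6.226e-06 = 3.193e-20 J = 0.1993 eV

0.1993 eV


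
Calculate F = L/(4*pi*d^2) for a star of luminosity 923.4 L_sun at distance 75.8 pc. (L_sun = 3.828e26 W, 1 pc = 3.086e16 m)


F = L / (4*pi*d^2) = 3.535e+29 / (4*pi*(2.339e+18)^2) = 5.141e-09

5.141e-09 W/m^2


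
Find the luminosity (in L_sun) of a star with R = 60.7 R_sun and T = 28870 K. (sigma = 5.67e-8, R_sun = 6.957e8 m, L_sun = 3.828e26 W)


R = 60.7 * 6.957e8 m = 4.222899e+10 m. L = 4*pi*R^2*sigma*T^4 = 4*pi*(4.222899e+10)^2 * 5.67e-8 * 28870^4 = 8.826762623e+32 W. L/L_sun = 8.826762623e+32 / 3.828e26 = 2.306e+06

2.306e+06 L_sun


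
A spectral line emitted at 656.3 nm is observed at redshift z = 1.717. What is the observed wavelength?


lam_obs = lam_emit * (1 + z) = 656.3 * (1 + 1.717) = 1783.1671

1783.1671 nm


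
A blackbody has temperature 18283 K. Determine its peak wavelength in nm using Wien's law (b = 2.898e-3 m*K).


lam_max = b / T = 2.898e-3 / 18283 = 1.585e-07 m = 158.5079 nm

158.5079 nm


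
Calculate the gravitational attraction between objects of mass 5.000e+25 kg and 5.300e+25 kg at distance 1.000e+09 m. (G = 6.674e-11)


F = G*m1*m2/r^2 = 6.674e-11 * 5.000e+25 * 5.300e+25 / (1.000e+09)^2 = 6.674e-11 * 2.650e+51 / 1.000e+18 = 1.769e+23

1.769e+23 N


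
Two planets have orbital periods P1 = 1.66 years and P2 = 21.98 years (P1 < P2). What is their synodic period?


1/P_syn = |1/P1 - 1/P2| = |1/1.66 - 1/21.98| => P_syn = 1.7956

1.7956 years


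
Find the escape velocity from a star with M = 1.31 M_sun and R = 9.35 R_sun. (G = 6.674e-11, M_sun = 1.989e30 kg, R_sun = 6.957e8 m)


M = 1.31 * 1.989e30 kg = 2.60559e+30 kg; R = 9.35 * 6.957e8 m = 6.504795e+09 m. v_esc = sqrt(2GM/R) = sqrt(2 * 6.674e-11 * 2.60559e+30 / 6.504795e+09) = 231230.081

231230.081 m/s


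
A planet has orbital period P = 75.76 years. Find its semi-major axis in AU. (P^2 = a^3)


a = P^(2/3) = 75.76^(2/3) = 17.9044

17.9044 AU


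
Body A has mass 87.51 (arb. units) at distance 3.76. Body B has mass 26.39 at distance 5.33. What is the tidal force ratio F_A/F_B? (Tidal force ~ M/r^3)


Ratio = (M1/r1^3) / (M2/r2^3) = (87.51/3.76^3) / (26.39/5.33^3) = 9.4457

9.4457


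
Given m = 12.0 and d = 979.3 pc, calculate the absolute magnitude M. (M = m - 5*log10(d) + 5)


M = m - 5*log10(d) + 5 = 12.0 - 5*log10(979.3) + 5 = 2.0454

2.0454


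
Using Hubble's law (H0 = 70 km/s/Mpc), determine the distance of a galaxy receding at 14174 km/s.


d = v / H0 = 14174 / 70 = 202.4857

202.4857 Mpc


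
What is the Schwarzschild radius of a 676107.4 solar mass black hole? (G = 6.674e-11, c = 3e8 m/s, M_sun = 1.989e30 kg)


M = 676107.4 * 1.989e30 kg = 1.344777619e+36 kg. rs = 2GM/c^2 = 2 * 6.674e-11 * 1.344777619e+36 / (3e8)^2 = 1.994e+09

1.994e+09 m


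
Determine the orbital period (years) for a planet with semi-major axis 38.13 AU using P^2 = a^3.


P = a^(3/2) = 38.13^1.5 = 235.4508

235.4508 years


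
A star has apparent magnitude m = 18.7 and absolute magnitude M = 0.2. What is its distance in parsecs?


d = 10^((m - M + 5)/5) = 10^((18.7 - 0.2 + 5)/5) = 50118.7234

50118.7234 pc


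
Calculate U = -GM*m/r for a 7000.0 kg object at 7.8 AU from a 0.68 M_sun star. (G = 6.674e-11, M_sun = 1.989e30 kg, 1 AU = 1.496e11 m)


M = 0.68 * 1.989e30 kg = 1.35252e+30 kg; r = 7.8 AU * 1.496e11 m/AU = 1.16688e+12 m. U = -GM*m/r = -(6.674e-11 * 1.35252e+30 * 7000.0) / 1.16688e+12 = -5.415e+11

-5.415e+11 J


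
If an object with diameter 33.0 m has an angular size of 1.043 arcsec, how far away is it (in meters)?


D = size / theta_rad, theta_rad = 1.043 * pi/(180*3600) = 5.057e-06, D = 6.526e+06

6.526e+06 m


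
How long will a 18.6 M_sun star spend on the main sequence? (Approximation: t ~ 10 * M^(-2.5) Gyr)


t = 10 * M^(-2.5) = 10 * 18.6^(-2.5) = 0.0067

0.0067 Gyr


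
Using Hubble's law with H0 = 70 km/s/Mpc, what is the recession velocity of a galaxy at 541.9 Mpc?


v = H0 * d = 70 * 541.9 = 37933.0

37933.0 km/s


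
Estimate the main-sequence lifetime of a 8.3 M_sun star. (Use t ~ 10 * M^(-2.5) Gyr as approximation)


t = 10 * M^(-2.5) = 10 * 8.3^(-2.5) = 0.0504

0.0504 Gyr


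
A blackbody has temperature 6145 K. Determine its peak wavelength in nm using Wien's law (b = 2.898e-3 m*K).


lam_max = b / T = 2.898e-3 / 6145 = 4.716e-07 m = 471.6029 nm

471.6029 nm


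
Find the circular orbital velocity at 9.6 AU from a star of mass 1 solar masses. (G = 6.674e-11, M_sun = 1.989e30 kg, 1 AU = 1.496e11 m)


v = sqrt(GM/r) = sqrt(6.674e-11 * 1.989e+30 / 1.436e+12) = 9614.1098

9614.1098 m/s


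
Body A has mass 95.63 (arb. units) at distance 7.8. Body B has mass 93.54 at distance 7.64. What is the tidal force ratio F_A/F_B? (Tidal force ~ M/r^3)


Ratio = (M1/r1^3) / (M2/r2^3) = (95.63/7.8^3) / (93.54/7.64^3) = 0.9607

0.9607


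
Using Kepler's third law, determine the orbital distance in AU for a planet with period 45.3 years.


a = P^(2/3) = 45.3^(2/3) = 12.7077

12.7077 AU


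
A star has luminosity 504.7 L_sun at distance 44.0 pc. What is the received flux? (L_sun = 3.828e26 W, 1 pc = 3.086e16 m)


F = L / (4*pi*d^2) = 1.932e+29 / (4*pi*(1.358e+18)^2) = 8.339e-09

8.339e-09 W/m^2


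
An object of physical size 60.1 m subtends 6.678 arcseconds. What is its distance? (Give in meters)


D = size / theta_rad, theta_rad = 6.678 * pi/(180*3600) = 3.238e-05, D = 1.856e+06

1.856e+06 m


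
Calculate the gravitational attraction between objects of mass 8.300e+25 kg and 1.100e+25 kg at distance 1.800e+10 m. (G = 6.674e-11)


F = G*m1*m2/r^2 = 6.674e-11 * 8.300e+25 * 1.100e+25 / (1.800e+10)^2 = 6.674e-11 * 9.130e+50 / 3.240e+20 = 1.881e+20

1.881e+20 N


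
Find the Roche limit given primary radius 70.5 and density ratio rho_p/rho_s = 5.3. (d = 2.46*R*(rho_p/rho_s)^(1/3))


d_Roche = 2.46 * 70.5 * 5.3^(1/3) = 302.3775

302.3775


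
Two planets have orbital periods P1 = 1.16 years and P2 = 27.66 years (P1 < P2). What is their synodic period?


1/P_syn = |1/P1 - 1/P2| = |1/1.16 - 1/27.66| => P_syn = 1.2108

1.2108 years


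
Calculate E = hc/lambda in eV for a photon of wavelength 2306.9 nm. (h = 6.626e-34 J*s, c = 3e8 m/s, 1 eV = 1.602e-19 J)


E = hc/lambda = 6.626e-34 * 3e8 / 2.307e-06 = 8.617e-20 J = 0.5379 eV

0.5379 eV


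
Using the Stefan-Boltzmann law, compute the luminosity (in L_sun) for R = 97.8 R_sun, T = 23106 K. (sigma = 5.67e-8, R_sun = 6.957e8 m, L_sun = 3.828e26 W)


R = 97.8 * 6.957e8 m = 6.803946e+10 m. L = 4*pi*R^2*sigma*T^4 = 4*pi*(6.803946e+10)^2 * 5.67e-8 * 23106^4 = 9.401858599e+32 W. L/L_sun = 9.401858599e+32 / 3.828e26 = 2.456e+06

2.456e+06 L_sun


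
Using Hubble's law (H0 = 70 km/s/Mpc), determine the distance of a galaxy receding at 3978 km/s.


d = v / H0 = 3978 / 70 = 56.8286

56.8286 Mpc


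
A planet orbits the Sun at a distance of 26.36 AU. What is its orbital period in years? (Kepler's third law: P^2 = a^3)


P = a^(3/2) = 26.36^1.5 = 135.3375

135.3375 years


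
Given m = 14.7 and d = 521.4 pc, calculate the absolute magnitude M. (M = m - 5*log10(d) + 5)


M = m - 5*log10(d) + 5 = 14.7 - 5*log10(521.4) + 5 = 6.1141

6.1141


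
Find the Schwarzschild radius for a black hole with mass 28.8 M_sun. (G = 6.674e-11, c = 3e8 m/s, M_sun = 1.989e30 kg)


M = 28.8 * 1.989e30 kg = 5.72832e+31 kg. rs = 2GM/c^2 = 2 * 6.674e-11 * 5.72832e+31 / (3e8)^2 = 84957.3504

84957.3504 m


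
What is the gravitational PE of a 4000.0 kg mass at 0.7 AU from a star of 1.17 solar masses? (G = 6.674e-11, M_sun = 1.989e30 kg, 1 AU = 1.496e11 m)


M = 1.17 * 1.989e30 kg = 2.32713e+30 kg; r = 0.7 AU * 1.496e11 m/AU = 1.0472e+11 m. U = -GM*m/r = -(6.674e-11 * 2.32713e+30 * 4000.0) / 1.0472e+11 = -5.932e+12

-5.932e+12 J


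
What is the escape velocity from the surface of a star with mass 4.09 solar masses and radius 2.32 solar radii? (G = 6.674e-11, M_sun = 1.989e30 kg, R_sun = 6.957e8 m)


M = 4.09 * 1.989e30 kg = 8.13501e+30 kg; R = 2.32 * 6.957e8 m = 1.614024e+09 m. v_esc = sqrt(2GM/R) = sqrt(2 * 6.674e-11 * 8.13501e+30 / 1.614024e+09) = 820223.3913

820223.3913 m/s


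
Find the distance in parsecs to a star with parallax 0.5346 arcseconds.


d = 1/p = 1/0.5346 = 1.8706

1.8706 pc


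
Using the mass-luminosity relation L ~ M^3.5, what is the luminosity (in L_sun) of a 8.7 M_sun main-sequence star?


L/L_sun = (M/M_sun)^3.5 = 8.7^3.5 = 1942.3048

1942.3048 L_sun


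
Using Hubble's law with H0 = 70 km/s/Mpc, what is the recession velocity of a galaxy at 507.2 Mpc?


v = H0 * d = 70 * 507.2 = 35504.0

35504.0 km/s


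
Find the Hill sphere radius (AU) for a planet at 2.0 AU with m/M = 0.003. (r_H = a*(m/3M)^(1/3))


r_H = a * (m/3M)^(1/3) = 2.0 * (0.003/3)^(1/3) = 0.2

0.2 AU


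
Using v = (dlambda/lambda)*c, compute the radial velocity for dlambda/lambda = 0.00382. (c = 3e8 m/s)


v = (dlambda/lambda) * c = 0.00382 * 3e8 = 1.146e+06

1.146e+06 m/s


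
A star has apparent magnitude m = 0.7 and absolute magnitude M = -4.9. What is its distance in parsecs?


d = 10^((m - M + 5)/5) = 10^((0.7 - -4.9 + 5)/5) = 131.8257

131.8257 pc


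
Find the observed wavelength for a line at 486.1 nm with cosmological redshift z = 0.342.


lam_obs = lam_emit * (1 + z) = 486.1 * (1 + 0.342) = 652.3462

652.3462 nm


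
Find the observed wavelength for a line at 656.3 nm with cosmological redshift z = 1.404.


lam_obs = lam_emit * (1 + z) = 656.3 * (1 + 1.404) = 1577.7452

1577.7452 nm


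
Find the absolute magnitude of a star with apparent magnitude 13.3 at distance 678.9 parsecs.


M = m - 5*log10(d) + 5 = 13.3 - 5*log10(678.9) + 5 = 4.141

4.141


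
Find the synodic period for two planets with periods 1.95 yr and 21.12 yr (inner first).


1/P_syn = |1/P1 - 1/P2| = |1/1.95 - 1/21.12| => P_syn = 2.1484

2.1484 years


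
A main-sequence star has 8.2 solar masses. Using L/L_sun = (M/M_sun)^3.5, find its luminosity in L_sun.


L/L_sun = (M/M_sun)^3.5 = 8.2^3.5 = 1578.8777

1578.8777 L_sun


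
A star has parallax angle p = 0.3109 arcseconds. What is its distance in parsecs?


d = 1/p = 1/0.3109 = 3.2165

3.2165 pc


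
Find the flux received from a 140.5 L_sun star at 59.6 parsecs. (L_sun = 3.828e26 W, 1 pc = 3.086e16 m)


F = L / (4*pi*d^2) = 5.378e+28 / (4*pi*(1.839e+18)^2) = 1.265e-09

1.265e-09 W/m^2


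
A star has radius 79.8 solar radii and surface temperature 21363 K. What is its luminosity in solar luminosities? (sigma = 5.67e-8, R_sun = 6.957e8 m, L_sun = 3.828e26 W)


R = 79.8 * 6.957e8 m = 5.551686e+10 m. L = 4*pi*R^2*sigma*T^4 = 4*pi*(5.551686e+10)^2 * 5.67e-8 * 21363^4 = 4.573952754e+32 W. L/L_sun = 4.573952754e+32 / 3.828e26 = 1.195e+06

1.195e+06 L_sun


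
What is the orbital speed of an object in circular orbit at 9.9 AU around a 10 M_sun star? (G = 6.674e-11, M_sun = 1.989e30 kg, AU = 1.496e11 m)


v = sqrt(GM/r) = sqrt(6.674e-11 * 1.989e+31 / 1.481e+12) = 29938.2974

29938.2974 m/s


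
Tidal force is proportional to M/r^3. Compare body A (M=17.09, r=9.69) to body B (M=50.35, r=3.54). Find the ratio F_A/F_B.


Ratio = (M1/r1^3) / (M2/r2^3) = (17.09/9.69^3) / (50.35/3.54^3) = 0.0165

0.0165


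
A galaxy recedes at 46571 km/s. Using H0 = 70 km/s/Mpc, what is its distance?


d = v / H0 = 46571 / 70 = 665.3

665.3 Mpc


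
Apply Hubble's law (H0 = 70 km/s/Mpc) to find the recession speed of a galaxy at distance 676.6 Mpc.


v = H0 * d = 70 * 676.6 = 47362.0

47362.0 km/s


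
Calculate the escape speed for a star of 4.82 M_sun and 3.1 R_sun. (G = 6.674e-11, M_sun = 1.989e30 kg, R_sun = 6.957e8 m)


M = 4.82 * 1.989e30 kg = 9.58698e+30 kg; R = 3.1 * 6.957e8 m = 2.15667e+09 m. v_esc = sqrt(2GM/R) = sqrt(2 * 6.674e-11 * 9.58698e+30 / 2.15667e+09) = 770295.1458

770295.1458 m/s


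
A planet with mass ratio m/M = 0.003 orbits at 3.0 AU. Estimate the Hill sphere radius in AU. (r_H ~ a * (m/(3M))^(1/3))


r_H = a * (m/3M)^(1/3) = 3.0 * (0.003/3)^(1/3) = 0.3

0.3 AU


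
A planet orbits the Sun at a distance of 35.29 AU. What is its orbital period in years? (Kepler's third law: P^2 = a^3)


P = a^(3/2) = 35.29^1.5 = 209.6416

209.6416 years


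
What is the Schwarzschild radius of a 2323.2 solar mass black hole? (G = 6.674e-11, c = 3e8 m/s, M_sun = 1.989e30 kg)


M = 2323.2 * 1.989e30 kg = 4.6208448e+33 kg. rs = 2GM/c^2 = 2 * 6.674e-11 * 4.6208448e+33 / (3e8)^2 = 6.853e+06

6.853e+06 m


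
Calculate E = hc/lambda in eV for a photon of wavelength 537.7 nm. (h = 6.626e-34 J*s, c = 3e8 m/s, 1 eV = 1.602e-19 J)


E = hc/lambda = 6.626e-34 * 3e8 / 5.377e-07 = 3.697e-19 J = 2.3077 eV

2.3077 eV


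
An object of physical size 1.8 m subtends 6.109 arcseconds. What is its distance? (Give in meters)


D = size / theta_rad, theta_rad = 6.109 * pi/(180*3600) = 2.962e-05, D = 60775.3562

60775.3562 m


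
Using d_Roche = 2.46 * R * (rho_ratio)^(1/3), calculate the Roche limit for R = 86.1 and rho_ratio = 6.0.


d_Roche = 2.46 * 86.1 * 6.0^(1/3) = 384.877

384.877


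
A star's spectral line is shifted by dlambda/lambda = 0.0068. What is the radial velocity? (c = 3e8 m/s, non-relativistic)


v = (dlambda/lambda) * c = 0.0068 * 3e8 = 2.040e+06

2.040e+06 m/s


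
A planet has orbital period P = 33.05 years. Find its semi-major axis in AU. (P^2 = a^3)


a = P^(2/3) = 33.05^(2/3) = 10.2987

10.2987 AU


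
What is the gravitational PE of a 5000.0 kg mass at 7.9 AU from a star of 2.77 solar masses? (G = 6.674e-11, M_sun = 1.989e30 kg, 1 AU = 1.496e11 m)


M = 2.77 * 1.989e30 kg = 5.50953e+30 kg; r = 7.9 AU * 1.496e11 m/AU = 1.18184e+12 m. U = -GM*m/r = -(6.674e-11 * 5.50953e+30 * 5000.0) / 1.18184e+12 = -1.556e+12

-1.556e+12 J


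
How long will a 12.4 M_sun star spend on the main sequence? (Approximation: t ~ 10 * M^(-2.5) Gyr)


t = 10 * M^(-2.5) = 10 * 12.4^(-2.5) = 0.0185

0.0185 Gyr


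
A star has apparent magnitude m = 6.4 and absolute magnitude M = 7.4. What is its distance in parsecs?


d = 10^((m - M + 5)/5) = 10^((6.4 - 7.4 + 5)/5) = 6.3096

6.3096 pc


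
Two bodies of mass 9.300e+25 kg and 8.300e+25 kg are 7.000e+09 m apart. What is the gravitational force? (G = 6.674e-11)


F = G*m1*m2/r^2 = 6.674e-11 * 9.300e+25 * 8.300e+25 / (7.000e+09)^2 = 6.674e-11 * 7.719e+51 / 4.900e+19 = 1.051e+22

1.051e+22 N


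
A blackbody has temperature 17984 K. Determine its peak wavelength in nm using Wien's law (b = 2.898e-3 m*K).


lam_max = b / T = 2.898e-3 / 17984 = 1.611e-07 m = 161.1432 nm

161.1432 nm


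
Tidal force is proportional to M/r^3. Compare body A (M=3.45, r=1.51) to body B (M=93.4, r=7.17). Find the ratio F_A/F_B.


Ratio = (M1/r1^3) / (M2/r2^3) = (3.45/1.51^3) / (93.4/7.17^3) = 3.9546

3.9546


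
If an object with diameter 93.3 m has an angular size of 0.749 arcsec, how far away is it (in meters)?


D = size / theta_rad, theta_rad = 0.749 * pi/(180*3600) = 3.631e-06, D = 2.569e+07

2.569e+07 m


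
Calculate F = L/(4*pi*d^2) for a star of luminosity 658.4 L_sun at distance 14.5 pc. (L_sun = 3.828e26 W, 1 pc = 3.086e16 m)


F = L / (4*pi*d^2) = 2.520e+29 / (4*pi*(4.475e+17)^2) = 1.002e-07

1.002e-07 W/m^2


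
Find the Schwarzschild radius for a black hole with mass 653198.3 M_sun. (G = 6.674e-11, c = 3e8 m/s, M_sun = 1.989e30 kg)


M = 653198.3 * 1.989e30 kg = 1.299211419e+36 kg. rs = 2GM/c^2 = 2 * 6.674e-11 * 1.299211419e+36 / (3e8)^2 = 1.927e+09

1.927e+09 m


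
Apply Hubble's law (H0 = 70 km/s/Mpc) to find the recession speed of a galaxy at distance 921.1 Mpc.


v = H0 * d = 70 * 921.1 = 64477.0

64477.0 km/s


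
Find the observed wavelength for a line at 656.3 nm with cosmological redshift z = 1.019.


lam_obs = lam_emit * (1 + z) = 656.3 * (1 + 1.019) = 1325.0697

1325.0697 nm


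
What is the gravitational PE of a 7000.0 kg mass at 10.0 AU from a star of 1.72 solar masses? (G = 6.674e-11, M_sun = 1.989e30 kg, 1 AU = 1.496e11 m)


M = 1.72 * 1.989e30 kg = 3.42108e+30 kg; r = 10.0 AU * 1.496e11 m/AU = 1.496e+12 m. U = -GM*m/r = -(6.674e-11 * 3.42108e+30 * 7000.0) / 1.496e+12 = -1.068e+12

-1.068e+12 J


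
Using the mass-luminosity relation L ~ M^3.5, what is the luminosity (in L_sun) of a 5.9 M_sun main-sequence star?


L/L_sun = (M/M_sun)^3.5 = 5.9^3.5 = 498.8639

498.8639 L_sun


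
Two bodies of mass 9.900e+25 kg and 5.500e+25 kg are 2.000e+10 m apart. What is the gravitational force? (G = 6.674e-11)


F = G*m1*m2/r^2 = 6.674e-11 * 9.900e+25 * 5.500e+25 / (2.000e+10)^2 = 6.674e-11 * 5.445e+51 / 4.000e+20 = 9.085e+20

9.085e+20 N


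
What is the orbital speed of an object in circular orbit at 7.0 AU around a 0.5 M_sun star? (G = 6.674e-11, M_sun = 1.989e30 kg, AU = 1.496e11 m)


v = sqrt(GM/r) = sqrt(6.674e-11 * 9.945e+29 / 1.047e+12) = 7961.2393

7961.2393 m/s


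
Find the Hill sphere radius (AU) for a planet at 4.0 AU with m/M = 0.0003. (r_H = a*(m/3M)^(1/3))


r_H = a * (m/3M)^(1/3) = 4.0 * (0.0003/3)^(1/3) = 0.1857

0.1857 AU


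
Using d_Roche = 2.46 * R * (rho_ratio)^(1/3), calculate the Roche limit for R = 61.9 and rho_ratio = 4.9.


d_Roche = 2.46 * 61.9 * 4.9^(1/3) = 258.6373

258.6373


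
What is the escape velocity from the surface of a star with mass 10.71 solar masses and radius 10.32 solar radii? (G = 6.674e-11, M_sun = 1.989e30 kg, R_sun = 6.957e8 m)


M = 10.71 * 1.989e30 kg = 2.130219e+31 kg; R = 10.32 * 6.957e8 m = 7.179624e+09 m. v_esc = sqrt(2GM/R) = sqrt(2 * 6.674e-11 * 2.130219e+31 / 7.179624e+09) = 629316.8724

629316.8724 m/s


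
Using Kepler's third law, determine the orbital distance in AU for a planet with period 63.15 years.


a = P^(2/3) = 63.15^(2/3) = 15.858

15.858 AU


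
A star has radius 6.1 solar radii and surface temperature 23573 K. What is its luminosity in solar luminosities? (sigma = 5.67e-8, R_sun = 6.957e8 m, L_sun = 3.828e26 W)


R = 6.1 * 6.957e8 m = 4.24377e+09 m. L = 4*pi*R^2*sigma*T^4 = 4*pi*(4.24377e+09)^2 * 5.67e-8 * 23573^4 = 3.962379102e+30 W. L/L_sun = 3.962379102e+30 / 3.828e26 = 10351.0426

10351.0426 L_sun
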